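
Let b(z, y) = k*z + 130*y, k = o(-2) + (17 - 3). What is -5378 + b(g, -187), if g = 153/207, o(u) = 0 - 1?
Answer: -682603/23 ≈ -29678.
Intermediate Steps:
o(u) = -1
g = 17/23 (g = 153*(1/207) = 17/23 ≈ 0.73913)
k = 13 (k = -1 + (17 - 3) = -1 + 14 = 13)
b(z, y) = 13*z + 130*y
-5378 + b(g, -187) = -5378 + (13*(17/23) + 130*(-187)) = -5378 + (221/23 - 24310) = -5378 - 558909/23 = -682603/23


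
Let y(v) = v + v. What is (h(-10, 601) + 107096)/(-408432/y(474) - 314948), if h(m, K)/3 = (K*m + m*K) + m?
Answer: -2804737/12457464 ≈ -0.22515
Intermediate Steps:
y(v) = 2*v
h(m, K) = 3*m + 6*K*m (h(m, K) = 3*((K*m + m*K) + m) = 3*((K*m + K*m) + m) = 3*(2*K*m + m) = 3*(m + 2*K*m) = 3*m + 6*K*m)
(h(-10, 601) + 107096)/(-408432/y(474) - 314948) = (3*(-10)*(1 + 2*601) + 107096)/(-408432/(2*474) - 314948) = (3*(-10)*(1 + 1202) + 107096)/(-408432/948 - 314948) = (3*(-10)*1203 + 107096)/(-408432*1/948 - 314948) = (-36090 + 107096)/(-34036/79 - 314948) = 71006/(-24914928/79) = 71006*(-79/24914928) = -2804737/12457464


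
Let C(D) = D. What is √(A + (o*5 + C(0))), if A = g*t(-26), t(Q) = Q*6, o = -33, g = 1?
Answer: I*√321 ≈ 17.916*I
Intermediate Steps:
t(Q) = 6*Q
A = -156 (A = 1*(6*(-26)) = 1*(-156) = -156)
√(A + (o*5 + C(0))) = √(-156 + (-33*5 + 0)) = √(-156 + (-165 + 0)) = √(-156 - 165) = √(-321) = I*√321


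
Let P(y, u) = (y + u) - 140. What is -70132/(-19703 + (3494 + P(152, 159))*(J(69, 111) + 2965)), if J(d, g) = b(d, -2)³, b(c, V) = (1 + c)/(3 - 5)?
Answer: 70132/146289853 ≈ 0.00047940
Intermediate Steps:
b(c, V) = -½ - c/2 (b(c, V) = (1 + c)/(-2) = (1 + c)*(-½) = -½ - c/2)
P(y, u) = -140 + u + y (P(y, u) = (u + y) - 140 = -140 + u + y)
J(d, g) = (-½ - d/2)³
-70132/(-19703 + (3494 + P(152, 159))*(J(69, 111) + 2965)) = -70132/(-19703 + (3494 + (-140 + 159 + 152))*(-(1 + 69)³/8 + 2965)) = -70132/(-19703 + (3494 + 171)*(-⅛*70³ + 2965)) = -70132/(-19703 + 3665*(-⅛*343000 + 2965)) = -70132/(-19703 + 3665*(-42875 + 2965)) = -70132/(-19703 + 3665*(-39910)) = -70132/(-19703 - 146270150) = -70132/(-146289853) = -70132*(-1/146289853) = 70132/146289853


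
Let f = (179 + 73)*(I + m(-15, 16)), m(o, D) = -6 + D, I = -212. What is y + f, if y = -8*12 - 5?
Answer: -51005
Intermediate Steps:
f = -50904 (f = (179 + 73)*(-212 + (-6 + 16)) = 252*(-212 + 10) = 252*(-202) = -50904)
y = -101 (y = -96 - 5 = -101)
y + f = -101 - 50904 = -51005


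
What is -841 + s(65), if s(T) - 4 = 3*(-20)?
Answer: -897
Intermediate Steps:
s(T) = -56 (s(T) = 4 + 3*(-20) = 4 - 60 = -56)
-841 + s(65) = -841 - 56 = -897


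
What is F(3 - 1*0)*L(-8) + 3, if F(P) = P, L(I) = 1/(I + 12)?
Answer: 15/4 ≈ 3.7500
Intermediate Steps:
L(I) = 1/(12 + I)
F(3 - 1*0)*L(-8) + 3 = (3 - 1*0)/(12 - 8) + 3 = (3 + 0)/4 + 3 = 3*(1/4) + 3 = 3/4 + 3 = 15/4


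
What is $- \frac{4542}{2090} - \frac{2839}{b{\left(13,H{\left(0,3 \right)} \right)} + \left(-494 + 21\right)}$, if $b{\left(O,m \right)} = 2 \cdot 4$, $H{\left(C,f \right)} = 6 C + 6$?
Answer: $\frac{382148}{97185} \approx 3.9322$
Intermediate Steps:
$H{\left(C,f \right)} = 6 + 6 C$
$b{\left(O,m \right)} = 8$
$- \frac{4542}{2090} - \frac{2839}{b{\left(13,H{\left(0,3 \right)} \right)} + \left(-494 + 21\right)} = - \frac{4542}{2090} - \frac{2839}{8 + \left(-494 + 21\right)} = \left(-4542\right) \frac{1}{2090} - \frac{2839}{8 - 473} = - \frac{2271}{1045} - \frac{2839}{-465} = - \frac{2271}{1045} - - \frac{2839}{465} = - \frac{2271}{1045} + \frac{2839}{465} = \frac{382148}{97185}$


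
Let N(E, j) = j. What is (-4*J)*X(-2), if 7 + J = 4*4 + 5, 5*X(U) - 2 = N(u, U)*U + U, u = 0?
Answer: -224/5 ≈ -44.800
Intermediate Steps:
X(U) = 2/5 + U/5 + U**2/5 (X(U) = 2/5 + (U*U + U)/5 = 2/5 + (U**2 + U)/5 = 2/5 + (U + U**2)/5 = 2/5 + (U/5 + U**2/5) = 2/5 + U/5 + U**2/5)
J = 14 (J = -7 + (4*4 + 5) = -7 + (16 + 5) = -7 + 21 = 14)
(-4*J)*X(-2) = (-4*14)*(2/5 + (1/5)*(-2) + (1/5)*(-2)**2) = -56*(2/5 - 2/5 + (1/5)*4) = -56*(2/5 - 2/5 + 4/5) = -56*4/5 = -224/5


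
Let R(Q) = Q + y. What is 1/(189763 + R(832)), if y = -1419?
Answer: 1/189176 ≈ 5.2861e-6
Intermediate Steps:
R(Q) = -1419 + Q (R(Q) = Q - 1419 = -1419 + Q)
1/(189763 + R(832)) = 1/(189763 + (-1419 + 832)) = 1/(189763 - 587) = 1/189176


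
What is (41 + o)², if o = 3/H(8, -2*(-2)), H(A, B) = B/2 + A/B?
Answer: 27889/16 ≈ 1743.1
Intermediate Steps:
H(A, B) = B/2 + A/B (H(A, B) = B*(½) + A/B = B/2 + A/B)
o = ¾ (o = 3/((-2*(-2))/2 + 8/((-2*(-2)))) = 3/((½)*4 + 8/4) = 3/(2 + 8*(¼)) = 3/(2 + 2) = 3/4 = 3*(¼) = ¾ ≈ 0.75000)
(41 + o)² = (41 + ¾)² = (167/4)² = 27889/16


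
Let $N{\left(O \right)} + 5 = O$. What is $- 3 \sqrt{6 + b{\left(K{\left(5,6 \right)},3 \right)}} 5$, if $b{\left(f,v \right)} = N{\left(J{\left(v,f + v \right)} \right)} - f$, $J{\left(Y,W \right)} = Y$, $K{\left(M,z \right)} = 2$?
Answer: $- 15 \sqrt{2} \approx -21.213$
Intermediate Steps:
$N{\left(O \right)} = -5 + O$
$b{\left(f,v \right)} = -5 + v - f$ ($b{\left(f,v \right)} = \left(-5 + v\right) - f = -5 + v - f$)
$- 3 \sqrt{6 + b{\left(K{\left(5,6 \right)},3 \right)}} 5 = - 3 \sqrt{6 - 4} \cdot 5 = - 3 \sqrt{2} \cdot 5 = - 15 \sqrt{2}$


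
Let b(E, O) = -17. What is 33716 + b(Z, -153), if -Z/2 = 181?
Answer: 33699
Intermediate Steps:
Z = -362 (Z = -2*181 = -362)
33716 + b(Z, -153) = 33716 - 17 = 33699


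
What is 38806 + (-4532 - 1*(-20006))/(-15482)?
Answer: 300389509/7741 ≈ 38805.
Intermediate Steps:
38806 + (-4532 - 1*(-20006))/(-15482) = 38806 + (-4532 + 20006)*(-1/15482) = 38806 + 15474*(-1/15482) = 38806 - 7737/7741 = 300389509/7741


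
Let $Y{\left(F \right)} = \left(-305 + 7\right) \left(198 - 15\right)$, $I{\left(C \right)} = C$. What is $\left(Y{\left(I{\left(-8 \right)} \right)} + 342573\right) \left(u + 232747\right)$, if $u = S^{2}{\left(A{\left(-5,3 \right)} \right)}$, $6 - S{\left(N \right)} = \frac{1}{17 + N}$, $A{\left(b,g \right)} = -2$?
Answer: $\frac{5028776503948}{75} \approx 6.705 \cdot 10^{10}$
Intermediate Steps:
$S{\left(N \right)} = 6 - \frac{1}{17 + N}$
$Y{\left(F \right)} = -54534$ ($Y{\left(F \right)} = \left(-298\right) 183 = -54534$)
$u = \frac{7921}{225}$ ($u = \left(\frac{101 + 6 \left(-2\right)}{17 - 2}\right)^{2} = \left(\frac{101 - 12}{15}\right)^{2} = \left(\frac{1}{15} \cdot 89\right)^{2} = \left(\frac{89}{15}\right)^{2} = \frac{7921}{225} \approx 35.204$)
$\left(Y{\left(I{\left(-8 \right)} \right)} + 342573\right) \left(u + 232747\right) = \left(-54534 + 342573\right) \left(\frac{7921}{225} + 232747\right) = 288039 \cdot \frac{52375996}{225} = \frac{5028776503948}{75}$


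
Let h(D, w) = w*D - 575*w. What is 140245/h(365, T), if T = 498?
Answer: -4007/2988 ≈ -1.3410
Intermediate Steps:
h(D, w) = -575*w + D*w (h(D, w) = D*w - 575*w = -575*w + D*w)
140245/h(365, T) = 140245/((498*(-575 + 365))) = 140245/((498*(-210))) = 140245/(-104580) = 140245*(-1/104580) = -4007/2988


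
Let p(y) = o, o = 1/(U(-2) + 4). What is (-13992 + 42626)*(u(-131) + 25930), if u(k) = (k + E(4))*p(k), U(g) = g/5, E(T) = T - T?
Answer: 6672938945/9 ≈ 7.4144e+8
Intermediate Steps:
E(T) = 0
U(g) = g/5 (U(g) = g*(⅕) = g/5)
o = 5/18 (o = 1/((⅕)*(-2) + 4) = 1/(-⅖ + 4) = 1/(18/5) = 5/18 ≈ 0.27778)
p(y) = 5/18
u(k) = 5*k/18 (u(k) = (k + 0)*(5/18) = k*(5/18) = 5*k/18)
(-13992 + 42626)*(u(-131) + 25930) = (-13992 + 42626)*((5/18)*(-131) + 25930) = 28634*(-655/18 + 25930) = 28634*(466085/18) = 6672938945/9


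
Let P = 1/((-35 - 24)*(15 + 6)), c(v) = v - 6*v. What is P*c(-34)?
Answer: -170/1239 ≈ -0.13721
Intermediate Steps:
c(v) = -5*v (c(v) = v - 6*v = -5*v)
P = -1/1239 (P = 1/(-59*21) = 1/(-1239) = -1/1239 ≈ -0.00080710)
P*c(-34) = -(-5)*(-34)/1239 = -1/1239*170 = -170/1239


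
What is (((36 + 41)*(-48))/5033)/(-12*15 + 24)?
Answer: 44/9347 ≈ 0.0047074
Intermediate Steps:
(((36 + 41)*(-48))/5033)/(-12*15 + 24) = ((77*(-48))*(1/5033))/(-180 + 24) = -3696*1/5033/(-156) = -528/719*(-1/156) = 44/9347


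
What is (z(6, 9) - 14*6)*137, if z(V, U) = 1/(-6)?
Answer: -69185/6 ≈ -11531.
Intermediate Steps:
z(V, U) = -⅙
(z(6, 9) - 14*6)*137 = (-⅙ - 14*6)*137 = (-⅙ - 84)*137 = -505/6*137 = -69185/6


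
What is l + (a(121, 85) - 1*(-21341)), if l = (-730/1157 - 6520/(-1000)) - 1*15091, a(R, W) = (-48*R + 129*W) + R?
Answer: 333617741/28925 ≈ 11534.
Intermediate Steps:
a(R, W) = -47*R + 129*W
l = -436336834/28925 (l = (-730*1/1157 - 6520*(-1/1000)) - 15091 = (-730/1157 + 163/25) - 15091 = 170341/28925 - 15091 = -436336834/28925 ≈ -15085.)
l + (a(121, 85) - 1*(-21341)) = -436336834/28925 + ((-47*121 + 129*85) - 1*(-21341)) = -436336834/28925 + ((-5687 + 10965) + 21341) = -436336834/28925 + (5278 + 21341) = -436336834/28925 + 26619 = 333617741/28925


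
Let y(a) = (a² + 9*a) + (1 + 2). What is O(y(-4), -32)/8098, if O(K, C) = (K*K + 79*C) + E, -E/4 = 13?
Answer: -2291/8098 ≈ -0.28291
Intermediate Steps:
E = -52 (E = -4*13 = -52)
y(a) = 3 + a² + 9*a (y(a) = (a² + 9*a) + 3 = 3 + a² + 9*a)
O(K, C) = -52 + K² + 79*C (O(K, C) = (K*K + 79*C) - 52 = (K² + 79*C) - 52 = -52 + K² + 79*C)
O(y(-4), -32)/8098 = (-52 + (3 + (-4)² + 9*(-4))² + 79*(-32))/8098 = (-52 + (3 + 16 - 36)² - 2528)*(1/8098) = (-52 + (-17)² - 2528)*(1/8098) = (-52 + 289 - 2528)*(1/8098) = -2291*1/8098 = -2291/8098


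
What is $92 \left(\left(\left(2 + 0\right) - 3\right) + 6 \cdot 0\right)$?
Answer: $-92$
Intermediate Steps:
$92 \left(\left(\left(2 + 0\right) - 3\right) + 6 \cdot 0\right) = 92 \left(\left(2 - 3\right) + 0\right) = 92 \left(-1 + 0\right) = 92 \left(-1\right) = -92$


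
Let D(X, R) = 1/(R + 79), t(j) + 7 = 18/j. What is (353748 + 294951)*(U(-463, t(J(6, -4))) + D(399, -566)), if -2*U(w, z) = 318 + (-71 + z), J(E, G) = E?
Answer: -76768985757/974 ≈ -7.8818e+7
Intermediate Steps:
t(j) = -7 + 18/j
U(w, z) = -247/2 - z/2 (U(w, z) = -(318 + (-71 + z))/2 = -(247 + z)/2 = -247/2 - z/2)
D(X, R) = 1/(79 + R)
(353748 + 294951)*(U(-463, t(J(6, -4))) + D(399, -566)) = (353748 + 294951)*((-247/2 - (-7 + 18/6)/2) + 1/(79 - 566)) = 648699*((-247/2 - (-7 + 18*(1/6))/2) + 1/(-487)) = 648699*((-247/2 - (-7 + 3)/2) - 1/487) = 648699*((-247/2 - 1/2*(-4)) - 1/487) = 648699*((-247/2 + 2) - 1/487) = 648699*(-243/2 - 1/487) = 648699*(-118343/974) = -76768985757/974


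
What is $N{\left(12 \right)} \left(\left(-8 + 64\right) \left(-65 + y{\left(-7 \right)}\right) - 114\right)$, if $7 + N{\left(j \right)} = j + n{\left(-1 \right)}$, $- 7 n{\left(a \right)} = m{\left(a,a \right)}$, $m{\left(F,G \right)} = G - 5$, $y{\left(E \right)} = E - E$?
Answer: $- \frac{153914}{7} \approx -21988.0$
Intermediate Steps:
$y{\left(E \right)} = 0$
$m{\left(F,G \right)} = -5 + G$ ($m{\left(F,G \right)} = G - 5 = -5 + G$)
$n{\left(a \right)} = \frac{5}{7} - \frac{a}{7}$ ($n{\left(a \right)} = - \frac{-5 + a}{7} = \frac{5}{7} - \frac{a}{7}$)
$N{\left(j \right)} = - \frac{43}{7} + j$ ($N{\left(j \right)} = -7 + \left(j + \left(\frac{5}{7} - - \frac{1}{7}\right)\right) = -7 + \left(j + \left(\frac{5}{7} + \frac{1}{7}\right)\right) = -7 + \left(j + \frac{6}{7}\right) = -7 + \left(\frac{6}{7} + j\right) = - \frac{43}{7} + j$)
$N{\left(12 \right)} \left(\left(-8 + 64\right) \left(-65 + y{\left(-7 \right)}\right) - 114\right) = \left(- \frac{43}{7} + 12\right) \left(\left(-8 + 64\right) \left(-65 + 0\right) - 114\right) = \frac{41 \left(56 \left(-65\right) - 114\right)}{7} = \frac{41 \left(-3640 - 114\right)}{7} = \frac{41}{7} \left(-3754\right) = - \frac{153914}{7}$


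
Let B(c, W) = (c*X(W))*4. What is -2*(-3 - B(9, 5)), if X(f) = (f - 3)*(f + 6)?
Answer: 1590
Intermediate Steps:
X(f) = (-3 + f)*(6 + f)
B(c, W) = 4*c*(-18 + W² + 3*W) (B(c, W) = (c*(-18 + W² + 3*W))*4 = 4*c*(-18 + W² + 3*W))
-2*(-3 - B(9, 5)) = -2*(-3 - 4*9*(-18 + 5² + 3*5)) = -2*(-3 - 4*9*(-18 + 25 + 15)) = -2*(-3 - 4*9*22) = -2*(-3 - 1*792) = -2*(-3 - 792) = -2*(-795) = 1590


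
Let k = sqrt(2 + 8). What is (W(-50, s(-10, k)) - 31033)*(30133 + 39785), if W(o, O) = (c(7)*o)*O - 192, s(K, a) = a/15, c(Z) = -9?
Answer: -2183189550 + 2097540*sqrt(10) ≈ -2.1766e+9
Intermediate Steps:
k = sqrt(10) ≈ 3.1623
s(K, a) = a/15 (s(K, a) = a*(1/15) = a/15)
W(o, O) = -192 - 9*O*o (W(o, O) = (-9*o)*O - 192 = -9*O*o - 192 = -192 - 9*O*o)
(W(-50, s(-10, k)) - 31033)*(30133 + 39785) = ((-192 - 9*sqrt(10)/15*(-50)) - 31033)*(30133 + 39785) = ((-192 + 30*sqrt(10)) - 31033)*69918 = (-31225 + 30*sqrt(10))*69918 = -2183189550 + 2097540*sqrt(10)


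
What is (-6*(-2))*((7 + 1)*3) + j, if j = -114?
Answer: 174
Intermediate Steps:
(-6*(-2))*((7 + 1)*3) + j = (-6*(-2))*((7 + 1)*3) - 114 = 12*(8*3) - 114 = 12*24 - 114 = 288 - 114 = 174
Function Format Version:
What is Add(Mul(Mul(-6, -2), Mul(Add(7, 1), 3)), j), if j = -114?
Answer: 174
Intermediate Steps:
Add(Mul(Mul(-6, -2), Mul(Add(7, 1), 3)), j) = Add(Mul(Mul(-6, -2), Mul(Add(7, 1), 3)), -114) = Add(Mul(12, Mul(8, 3)), -114) = Add(Mul(12, 24), -114) = Add(288, -114) = 174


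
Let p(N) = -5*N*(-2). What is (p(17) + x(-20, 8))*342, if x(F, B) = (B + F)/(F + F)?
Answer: 291213/5 ≈ 58243.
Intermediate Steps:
x(F, B) = (B + F)/(2*F) (x(F, B) = (B + F)/((2*F)) = (B + F)*(1/(2*F)) = (B + F)/(2*F))
p(N) = 10*N
(p(17) + x(-20, 8))*342 = (10*17 + (1/2)*(8 - 20)/(-20))*342 = (170 + (1/2)*(-1/20)*(-12))*342 = (170 + 3/10)*342 = (1703/10)*342 = 291213/5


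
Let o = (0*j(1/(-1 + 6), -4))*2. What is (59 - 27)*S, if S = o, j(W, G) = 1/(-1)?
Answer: 0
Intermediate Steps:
j(W, G) = -1
o = 0 (o = (0*(-1))*2 = 0*2 = 0)
S = 0
(59 - 27)*S = (59 - 27)*0 = 32*0 = 0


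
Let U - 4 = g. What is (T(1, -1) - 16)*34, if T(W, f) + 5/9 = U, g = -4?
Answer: -5066/9 ≈ -562.89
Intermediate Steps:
U = 0 (U = 4 - 4 = 0)
T(W, f) = -5/9 (T(W, f) = -5/9 + 0 = -5/9)
(T(1, -1) - 16)*34 = (-5/9 - 16)*34 = -149/9*34 = -5066/9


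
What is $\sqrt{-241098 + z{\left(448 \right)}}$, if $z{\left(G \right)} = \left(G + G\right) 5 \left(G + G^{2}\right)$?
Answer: $\sqrt{900919862} \approx 30015.0$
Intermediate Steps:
$z{\left(G \right)} = 10 G \left(G + G^{2}\right)$ ($z{\left(G \right)} = 2 G 5 \left(G + G^{2}\right) = 10 G \left(G + G^{2}\right)$)
$\sqrt{-241098 + z{\left(448 \right)}} = \sqrt{-241098 + 10 \cdot 448^{2} \left(1 + 448\right)} = \sqrt{-241098 + 10 \cdot 200704 \cdot 449} = \sqrt{-241098 + 901160960} = \sqrt{900919862}$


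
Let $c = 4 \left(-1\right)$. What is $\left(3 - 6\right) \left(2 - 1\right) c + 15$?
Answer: $27$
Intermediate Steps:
$c = -4$
$\left(3 - 6\right) \left(2 - 1\right) c + 15 = \left(3 - 6\right) \left(2 - 1\right) \left(-4\right) + 15 = \left(-3\right) 1 \left(-4\right) + 15 = \left(-3\right) \left(-4\right) + 15 = 12 + 15 = 27$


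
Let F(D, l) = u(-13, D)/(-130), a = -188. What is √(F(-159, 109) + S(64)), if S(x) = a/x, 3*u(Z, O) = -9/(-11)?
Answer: I*√24044735/2860 ≈ 1.7145*I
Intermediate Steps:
u(Z, O) = 3/11 (u(Z, O) = (-9/(-11))/3 = (-9*(-1/11))/3 = (⅓)*(9/11) = 3/11)
F(D, l) = -3/1430 (F(D, l) = (3/11)/(-130) = (3/11)*(-1/130) = -3/1430)
S(x) = -188/x
√(F(-159, 109) + S(64)) = √(-3/1430 - 188/64) = √(-3/1430 - 188*1/64) = √(-3/1430 - 47/16) = √(-33629/11440) = I*√24044735/2860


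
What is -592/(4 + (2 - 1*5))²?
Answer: -592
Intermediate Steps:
-592/(4 + (2 - 1*5))² = -592/(4 + (2 - 5))² = -592/(4 - 3)² = -592/(1²) = -592/1 = -592*1 = -592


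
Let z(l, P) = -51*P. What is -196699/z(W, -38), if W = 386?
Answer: -196699/1938 ≈ -101.50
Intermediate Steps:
-196699/z(W, -38) = -196699/((-51*(-38))) = -196699/1938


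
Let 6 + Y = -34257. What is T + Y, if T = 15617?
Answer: -18646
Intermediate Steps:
Y = -34263 (Y = -6 - 34257 = -34263)
T + Y = 15617 - 34263 = -18646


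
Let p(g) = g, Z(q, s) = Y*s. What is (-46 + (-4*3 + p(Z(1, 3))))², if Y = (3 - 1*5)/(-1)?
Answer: 2704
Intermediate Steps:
Y = 2 (Y = (3 - 5)*(-1) = -2*(-1) = 2)
Z(q, s) = 2*s
(-46 + (-4*3 + p(Z(1, 3))))² = (-46 + (-4*3 + 2*3))² = (-46 + (-12 + 6))² = (-46 - 6)² = (-52)² = 2704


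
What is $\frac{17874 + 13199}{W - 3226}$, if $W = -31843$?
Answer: $- \frac{31073}{35069} \approx -0.88605$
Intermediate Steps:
$\frac{17874 + 13199}{W - 3226} = \frac{17874 + 13199}{-31843 - 3226} = \frac{31073}{-35069} = 31073 \left(- \frac{1}{35069}\right) = - \frac{31073}{35069}$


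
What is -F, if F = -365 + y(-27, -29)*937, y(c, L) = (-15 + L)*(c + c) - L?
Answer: -2253120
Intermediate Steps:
y(c, L) = -L + 2*c*(-15 + L) (y(c, L) = (-15 + L)*(2*c) - L = 2*c*(-15 + L) - L = -L + 2*c*(-15 + L))
F = 2253120 (F = -365 + (-1*(-29) - 30*(-27) + 2*(-29)*(-27))*937 = -365 + (29 + 810 + 1566)*937 = -365 + 2405*937 = -365 + 2253485 = 2253120)
-F = -1*2253120 = -2253120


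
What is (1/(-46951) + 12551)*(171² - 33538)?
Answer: -2532144754000/46951 ≈ -5.3932e+7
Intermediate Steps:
(1/(-46951) + 12551)*(171² - 33538) = (-1/46951 + 12551)*(29241 - 33538) = (589282000/46951)*(-4297) = -2532144754000/46951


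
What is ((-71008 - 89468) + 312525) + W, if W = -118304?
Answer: 33745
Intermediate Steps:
((-71008 - 89468) + 312525) + W = ((-71008 - 89468) + 312525) - 118304 = (-160476 + 312525) - 118304 = 152049 - 118304 = 33745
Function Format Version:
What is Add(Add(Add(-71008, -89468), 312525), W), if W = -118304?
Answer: 33745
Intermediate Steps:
Add(Add(Add(-71008, -89468), 312525), W) = Add(Add(Add(-71008, -89468), 312525), -118304) = Add(Add(-160476, 312525), -118304) = Add(152049, -118304) = 33745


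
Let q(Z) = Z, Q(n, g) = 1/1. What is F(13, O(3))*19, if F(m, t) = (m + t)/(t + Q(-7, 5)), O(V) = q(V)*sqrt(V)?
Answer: 133/13 + 342*sqrt(3)/13 ≈ 55.797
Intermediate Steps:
Q(n, g) = 1
O(V) = V**(3/2) (O(V) = V*sqrt(V) = V**(3/2))
F(m, t) = (m + t)/(1 + t) (F(m, t) = (m + t)/(t + 1) = (m + t)/(1 + t))
F(13, O(3))*19 = ((13 + 3**(3/2))/(1 + 3**(3/2)))*19 = ((13 + 3*sqrt(3))/(1 + 3*sqrt(3)))*19 = 19*(13 + 3*sqrt(3))/(1 + 3*sqrt(3))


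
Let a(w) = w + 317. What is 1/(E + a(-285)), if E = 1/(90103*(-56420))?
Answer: 5083611260/162675560319 ≈ 0.031250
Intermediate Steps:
a(w) = 317 + w
E = -1/5083611260 (E = (1/90103)*(-1/56420) = -1/5083611260 ≈ -1.9671e-10)
1/(E + a(-285)) = 1/(-1/5083611260 + (317 - 285)) = 1/(-1/5083611260 + 32) = 1/(162675560319/5083611260) = 5083611260/162675560319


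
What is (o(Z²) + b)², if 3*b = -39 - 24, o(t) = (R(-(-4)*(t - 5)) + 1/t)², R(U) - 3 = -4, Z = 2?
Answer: 106929/256 ≈ 417.69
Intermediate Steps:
R(U) = -1 (R(U) = 3 - 4 = -1)
o(t) = (-1 + 1/t)²
b = -21 (b = (-39 - 24)/3 = (⅓)*(-63) = -21)
(o(Z²) + b)² = ((1 - 1*2²)²/(2²)² - 21)² = ((1 - 1*4)²/4² - 21)² = ((1 - 4)²/16 - 21)² = ((1/16)*(-3)² - 21)² = ((1/16)*9 - 21)² = (9/16 - 21)² = (-327/16)² = 106929/256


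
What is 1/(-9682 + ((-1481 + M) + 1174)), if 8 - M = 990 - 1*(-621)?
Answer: -1/11592 ≈ -8.6266e-5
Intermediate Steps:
M = -1603 (M = 8 - (990 - 1*(-621)) = 8 - (990 + 621) = 8 - 1*1611 = 8 - 1611 = -1603)
1/(-9682 + ((-1481 + M) + 1174)) = 1/(-9682 + ((-1481 - 1603) + 1174)) = 1/(-9682 + (-3084 + 1174)) = 1/(-9682 - 1910) = 1/(-11592) = -1/11592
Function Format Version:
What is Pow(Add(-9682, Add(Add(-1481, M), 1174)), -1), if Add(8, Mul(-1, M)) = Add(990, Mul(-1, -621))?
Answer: Rational(-1, 11592) ≈ -8.6266e-5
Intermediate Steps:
M = -1603 (M = Add(8, Mul(-1, Add(990, Mul(-1, -621)))) = Add(8, Mul(-1, Add(990, 621))) = Add(8, Mul(-1, 1611)) = Add(8, -1611) = -1603)
Pow(Add(-9682, Add(Add(-1481, M), 1174)), -1) = Pow(Add(-9682, Add(Add(-1481, -1603), 1174)), -1) = Pow(Add(-9682, Add(-3084, 1174)), -1) = Pow(Add(-9682, -1910), -1) = Pow(-11592, -1) = Rational(-1, 11592)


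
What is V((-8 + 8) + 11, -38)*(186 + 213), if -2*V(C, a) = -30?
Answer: 5985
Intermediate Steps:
V(C, a) = 15 (V(C, a) = -1/2*(-30) = 15)
V((-8 + 8) + 11, -38)*(186 + 213) = 15*(186 + 213) = 15*399 = 5985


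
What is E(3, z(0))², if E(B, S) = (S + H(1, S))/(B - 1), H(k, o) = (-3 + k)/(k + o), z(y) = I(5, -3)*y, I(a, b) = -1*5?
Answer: 1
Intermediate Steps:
I(a, b) = -5
z(y) = -5*y
H(k, o) = (-3 + k)/(k + o)
E(B, S) = (S - 2/(1 + S))/(-1 + B) (E(B, S) = (S + (-3 + 1)/(1 + S))/(B - 1) = (S - 2/(1 + S))/(-1 + B))
E(3, z(0))² = ((-2 + (-5*0)*(1 - 5*0))/((1 - 5*0)*(-1 + 3)))² = ((-2 + 0*(1 + 0))/((1 + 0)*2))² = ((½)*(-2 + 0*1)/1)² = (1*(½)*(-2 + 0))² = (1*(½)*(-2))² = (-1)² = 1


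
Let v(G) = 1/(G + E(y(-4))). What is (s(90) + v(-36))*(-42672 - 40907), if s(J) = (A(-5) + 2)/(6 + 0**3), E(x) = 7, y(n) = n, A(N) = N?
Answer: 2590949/58 ≈ 44672.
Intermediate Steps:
v(G) = 1/(7 + G) (v(G) = 1/(G + 7) = 1/(7 + G))
s(J) = -1/2 (s(J) = (-5 + 2)/(6 + 0**3) = -3/(6 + 0) = -3/6 = -3*1/6 = -1/2)
(s(90) + v(-36))*(-42672 - 40907) = (-1/2 + 1/(7 - 36))*(-42672 - 40907) = (-1/2 + 1/(-29))*(-83579) = (-1/2 - 1/29)*(-83579) = -31/58*(-83579) = 2590949/58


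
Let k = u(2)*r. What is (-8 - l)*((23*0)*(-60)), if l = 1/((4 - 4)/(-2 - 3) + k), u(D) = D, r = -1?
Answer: 0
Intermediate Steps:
k = -2 (k = 2*(-1) = -2)
l = -½ (l = 1/((4 - 4)/(-2 - 3) - 2) = 1/(0/(-5) - 2) = 1/(0*(-⅕) - 2) = 1/(0 - 2) = 1/(-2) = -½ ≈ -0.50000)
(-8 - l)*((23*0)*(-60)) = (-8 - 1*(-½))*((23*0)*(-60)) = (-8 + ½)*(0*(-60)) = -15/2*0 = 0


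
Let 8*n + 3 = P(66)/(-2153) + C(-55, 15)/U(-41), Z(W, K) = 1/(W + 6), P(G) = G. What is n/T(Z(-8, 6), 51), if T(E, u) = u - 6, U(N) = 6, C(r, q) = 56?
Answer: 40709/2325240 ≈ 0.017507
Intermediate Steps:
Z(W, K) = 1/(6 + W)
T(E, u) = -6 + u
n = 40709/51672 (n = -3/8 + (66/(-2153) + 56/6)/8 = -3/8 + (66*(-1/2153) + 56*(⅙))/8 = -3/8 + (-66/2153 + 28/3)/8 = -3/8 + (⅛)*(60086/6459) = -3/8 + 30043/25836 = 40709/51672 ≈ 0.78784)
n/T(Z(-8, 6), 51) = 40709/(51672*(-6 + 51)) = (40709/51672)/45 = (40709/51672)*(1/45) = 40709/2325240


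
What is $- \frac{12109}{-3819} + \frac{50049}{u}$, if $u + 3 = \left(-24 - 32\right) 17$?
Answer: $- \frac{179573036}{3647145} \approx -49.237$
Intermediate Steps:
$u = -955$ ($u = -3 + \left(-24 - 32\right) 17 = -3 - 952 = -955$)
$- \frac{12109}{-3819} + \frac{50049}{u} = - \frac{12109}{-3819} + \frac{50049}{-955} = \left(-12109\right) \left(- \frac{1}{3819}\right) + 50049 \left(- \frac{1}{955}\right) = \frac{12109}{3819} - \frac{50049}{955} = - \frac{179573036}{3647145}$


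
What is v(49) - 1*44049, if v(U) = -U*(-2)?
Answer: -43951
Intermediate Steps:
v(U) = 2*U
v(49) - 1*44049 = 2*49 - 1*44049 = 98 - 44049 = -43951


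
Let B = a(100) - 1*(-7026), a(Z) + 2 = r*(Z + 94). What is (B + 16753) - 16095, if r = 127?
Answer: 32320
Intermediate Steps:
a(Z) = 11936 + 127*Z (a(Z) = -2 + 127*(Z + 94) = -2 + 127*(94 + Z) = -2 + (11938 + 127*Z) = 11936 + 127*Z)
B = 31662 (B = (11936 + 127*100) - 1*(-7026) = (11936 + 12700) + 7026 = 24636 + 7026 = 31662)
(B + 16753) - 16095 = (31662 + 16753) - 16095 = 48415 - 16095 = 32320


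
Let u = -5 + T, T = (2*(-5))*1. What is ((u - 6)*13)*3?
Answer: -819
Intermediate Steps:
T = -10 (T = -10*1 = -10)
u = -15 (u = -5 - 10 = -15)
((u - 6)*13)*3 = ((-15 - 6)*13)*3 = -21*13*3 = -273*3 = -819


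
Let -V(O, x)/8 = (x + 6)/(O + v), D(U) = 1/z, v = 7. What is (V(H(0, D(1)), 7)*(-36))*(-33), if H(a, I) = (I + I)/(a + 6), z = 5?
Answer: -926640/53 ≈ -17484.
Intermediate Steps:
D(U) = ⅕ (D(U) = 1/5 = ⅕)
H(a, I) = 2*I/(6 + a) (H(a, I) = (2*I)/(6 + a) = 2*I/(6 + a))
V(O, x) = -8*(6 + x)/(7 + O) (V(O, x) = -8*(x + 6)/(O + 7) = -8*(6 + x)/(7 + O))
(V(H(0, D(1)), 7)*(-36))*(-33) = ((8*(-6 - 1*7)/(7 + 2*(⅕)/(6 + 0)))*(-36))*(-33) = ((8*(-6 - 7)/(7 + 2*(⅕)/6))*(-36))*(-33) = ((8*(-13)/(7 + 2*(⅕)*(⅙)))*(-36))*(-33) = ((8*(-13)/(7 + 1/15))*(-36))*(-33) = ((8*(-13)/(106/15))*(-36))*(-33) = ((8*(15/106)*(-13))*(-36))*(-33) = -780/53*(-36)*(-33) = (28080/53)*(-33) = -926640/53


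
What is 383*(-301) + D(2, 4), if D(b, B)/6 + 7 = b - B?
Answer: -115337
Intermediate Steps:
D(b, B) = -42 - 6*B + 6*b (D(b, B) = -42 + 6*(b - B) = -42 + (-6*B + 6*b) = -42 - 6*B + 6*b)
383*(-301) + D(2, 4) = 383*(-301) + (-42 - 6*4 + 6*2) = -115283 + (-42 - 24 + 12) = -115283 - 54 = -115337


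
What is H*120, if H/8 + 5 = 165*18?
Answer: 2846400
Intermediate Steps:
H = 23720 (H = -40 + 8*(165*18) = -40 + 8*2970 = -40 + 23760 = 23720)
H*120 = 23720*120 = 2846400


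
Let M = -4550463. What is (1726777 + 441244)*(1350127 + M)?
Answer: -6938395655056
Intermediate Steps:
(1726777 + 441244)*(1350127 + M) = (1726777 + 441244)*(1350127 - 4550463) = 2168021*(-3200336) = -6938395655056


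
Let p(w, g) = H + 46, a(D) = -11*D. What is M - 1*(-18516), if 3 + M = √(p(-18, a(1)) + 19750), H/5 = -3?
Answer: 18513 + √19781 ≈ 18654.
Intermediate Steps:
H = -15 (H = 5*(-3) = -15)
p(w, g) = 31 (p(w, g) = -15 + 46 = 31)
M = -3 + √19781 (M = -3 + √(31 + 19750) = -3 + √19781 ≈ 137.65)
M - 1*(-18516) = (-3 + √19781) - 1*(-18516) = (-3 + √19781) + 18516 = 18513 + √19781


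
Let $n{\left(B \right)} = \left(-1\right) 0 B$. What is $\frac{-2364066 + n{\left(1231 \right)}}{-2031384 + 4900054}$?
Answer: $- \frac{1182033}{1434335} \approx -0.8241$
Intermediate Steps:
$n{\left(B \right)} = 0$ ($n{\left(B \right)} = 0 B = 0$)
$\frac{-2364066 + n{\left(1231 \right)}}{-2031384 + 4900054} = \frac{-2364066 + 0}{-2031384 + 4900054} = - \frac{2364066}{2868670} = \left(-2364066\right) \frac{1}{2868670} = - \frac{1182033}{1434335}$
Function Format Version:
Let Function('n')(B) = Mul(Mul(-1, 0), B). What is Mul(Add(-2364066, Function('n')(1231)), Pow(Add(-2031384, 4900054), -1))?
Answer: Rational(-1182033, 1434335) ≈ -0.82410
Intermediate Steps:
Function('n')(B) = 0 (Function('n')(B) = Mul(0, B) = 0)
Mul(Add(-2364066, Function('n')(1231)), Pow(Add(-2031384, 4900054), -1)) = Mul(Add(-2364066, 0), Pow(Add(-2031384, 4900054), -1)) = Mul(-2364066, Pow(2868670, -1)) = Mul(-2364066, Rational(1, 2868670)) = Rational(-1182033, 1434335)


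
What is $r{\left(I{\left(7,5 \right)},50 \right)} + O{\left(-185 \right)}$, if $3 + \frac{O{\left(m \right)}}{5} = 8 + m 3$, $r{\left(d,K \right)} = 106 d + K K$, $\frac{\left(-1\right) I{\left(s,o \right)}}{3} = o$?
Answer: $-1840$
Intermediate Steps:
$I{\left(s,o \right)} = - 3 o$
$r{\left(d,K \right)} = K^{2} + 106 d$ ($r{\left(d,K \right)} = 106 d + K^{2} = K^{2} + 106 d$)
$O{\left(m \right)} = 25 + 15 m$ ($O{\left(m \right)} = -15 + 5 \left(8 + m 3\right) = -15 + 5 \left(8 + 3 m\right) = -15 + \left(40 + 15 m\right) = 25 + 15 m$)
$r{\left(I{\left(7,5 \right)},50 \right)} + O{\left(-185 \right)} = \left(50^{2} + 106 \left(\left(-3\right) 5\right)\right) + \left(25 + 15 \left(-185\right)\right) = \left(2500 + 106 \left(-15\right)\right) + \left(25 - 2775\right) = \left(2500 - 1590\right) - 2750 = 910 - 2750 = -1840$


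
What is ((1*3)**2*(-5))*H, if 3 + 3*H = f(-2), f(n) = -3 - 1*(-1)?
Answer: 75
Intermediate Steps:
f(n) = -2 (f(n) = -3 + 1 = -2)
H = -5/3 (H = -1 + (1/3)*(-2) = -1 - 2/3 = -5/3 ≈ -1.6667)
((1*3)**2*(-5))*H = ((1*3)**2*(-5))*(-5/3) = (3**2*(-5))*(-5/3) = (9*(-5))*(-5/3) = -45*(-5/3) = 75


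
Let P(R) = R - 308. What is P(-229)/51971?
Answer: -537/51971 ≈ -0.010333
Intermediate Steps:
P(R) = -308 + R
P(-229)/51971 = (-308 - 229)/51971 = -537*1/51971 = -537/51971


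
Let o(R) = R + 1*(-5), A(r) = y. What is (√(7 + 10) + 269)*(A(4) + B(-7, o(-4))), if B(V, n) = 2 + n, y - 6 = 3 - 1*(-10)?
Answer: 3228 + 12*√17 ≈ 3277.5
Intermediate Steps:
y = 19 (y = 6 + (3 - 1*(-10)) = 6 + (3 + 10) = 6 + 13 = 19)
A(r) = 19
o(R) = -5 + R (o(R) = R - 5 = -5 + R)
(√(7 + 10) + 269)*(A(4) + B(-7, o(-4))) = (√(7 + 10) + 269)*(19 + (2 + (-5 - 4))) = (√17 + 269)*(19 + (2 - 9)) = (269 + √17)*(19 - 7) = (269 + √17)*12 = 3228 + 12*√17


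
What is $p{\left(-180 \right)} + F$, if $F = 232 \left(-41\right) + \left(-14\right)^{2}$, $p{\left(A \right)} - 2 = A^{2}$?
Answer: $23086$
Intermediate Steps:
$p{\left(A \right)} = 2 + A^{2}$
$F = -9316$ ($F = -9512 + 196 = -9316$)
$p{\left(-180 \right)} + F = \left(2 + \left(-180\right)^{2}\right) - 9316 = \left(2 + 32400\right) - 9316 = 32402 - 9316 = 23086$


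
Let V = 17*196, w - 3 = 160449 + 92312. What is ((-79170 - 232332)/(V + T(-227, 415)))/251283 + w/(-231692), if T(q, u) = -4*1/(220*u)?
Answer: -6952002004913/6370266873139 ≈ -1.0913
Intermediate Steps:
T(q, u) = -1/(55*u)
w = 252764 (w = 3 + (160449 + 92312) = 3 + 252761 = 252764)
V = 3332
((-79170 - 232332)/(V + T(-227, 415)))/251283 + w/(-231692) = ((-79170 - 232332)/(3332 - 1/55/415))/251283 + 252764/(-231692) = -311502/(3332 - 1/55*1/415)*(1/251283) + 252764*(-1/231692) = -311502/(3332 - 1/22825)*(1/251283) - 63191/57923 = -311502/76052899/22825*(1/251283) - 63191/57923 = -311502*22825/76052899*(1/251283) - 63191/57923 = -7110033150/76052899*1/251283 - 63191/57923 = -2370011050/6370266873139 - 63191/57923 = -6952002004913/6370266873139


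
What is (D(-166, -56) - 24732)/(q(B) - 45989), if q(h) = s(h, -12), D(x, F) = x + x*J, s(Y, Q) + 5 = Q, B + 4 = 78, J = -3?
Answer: 12200/23003 ≈ 0.53037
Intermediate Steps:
B = 74 (B = -4 + 78 = 74)
s(Y, Q) = -5 + Q
D(x, F) = -2*x (D(x, F) = x + x*(-3) = x - 3*x = -2*x)
q(h) = -17 (q(h) = -5 - 12 = -17)
(D(-166, -56) - 24732)/(q(B) - 45989) = (-2*(-166) - 24732)/(-17 - 45989) = (332 - 24732)/(-46006) = -24400*(-1/46006) = 12200/23003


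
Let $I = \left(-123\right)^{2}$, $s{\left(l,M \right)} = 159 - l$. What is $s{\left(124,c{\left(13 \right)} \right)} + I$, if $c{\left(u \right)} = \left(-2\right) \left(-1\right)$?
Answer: $15164$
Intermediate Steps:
$c{\left(u \right)} = 2$
$I = 15129$
$s{\left(124,c{\left(13 \right)} \right)} + I = \left(159 - 124\right) + 15129 = 35 + 15129 = 15164$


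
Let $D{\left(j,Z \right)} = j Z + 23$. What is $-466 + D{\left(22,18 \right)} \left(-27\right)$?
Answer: $-11779$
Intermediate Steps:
$D{\left(j,Z \right)} = 23 + Z j$ ($D{\left(j,Z \right)} = Z j + 23 = 23 + Z j$)
$-466 + D{\left(22,18 \right)} \left(-27\right) = -466 + \left(23 + 18 \cdot 22\right) \left(-27\right) = -466 + \left(23 + 396\right) \left(-27\right) = -466 + 419 \left(-27\right) = -466 - 11313 = -11779$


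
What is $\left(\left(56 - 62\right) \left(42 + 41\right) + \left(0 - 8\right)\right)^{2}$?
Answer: $256036$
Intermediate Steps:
$\left(\left(56 - 62\right) \left(42 + 41\right) + \left(0 - 8\right)\right)^{2} = \left(\left(-6\right) 83 + \left(0 - 8\right)\right)^{2} = \left(-498 - 8\right)^{2} = \left(-506\right)^{2} = 256036$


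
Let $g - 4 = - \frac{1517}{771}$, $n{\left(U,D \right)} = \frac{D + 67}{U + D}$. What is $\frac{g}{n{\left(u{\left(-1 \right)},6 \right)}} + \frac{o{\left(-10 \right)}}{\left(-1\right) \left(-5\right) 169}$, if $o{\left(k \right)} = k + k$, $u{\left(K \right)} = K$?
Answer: $\frac{1098983}{9511827} \approx 0.11554$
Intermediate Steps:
$n{\left(U,D \right)} = \frac{67 + D}{D + U}$
$o{\left(k \right)} = 2 k$
$g = \frac{1567}{771}$ ($g = 4 - \frac{1517}{771} = \frac{1567}{771} \approx 2.0324$)
$\frac{g}{n{\left(u{\left(-1 \right)},6 \right)}} + \frac{o{\left(-10 \right)}}{\left(-1\right) \left(-5\right) 169} = \frac{1567}{771 \frac{67 + 6}{6 - 1}} + \frac{2 \left(-10\right)}{\left(-1\right) \left(-5\right) 169} = \frac{1567}{771 \cdot \frac{1}{5} \cdot 73} - \frac{20}{5 \cdot 169} = \frac{1567}{771 \cdot \frac{1}{5} \cdot 73} - \frac{20}{845} = \frac{1567}{771 \cdot \frac{73}{5}} - \frac{4}{169} = \frac{1567}{771} \cdot \frac{5}{73} - \frac{4}{169} = \frac{7835}{56283} - \frac{4}{169} = \frac{1098983}{9511827}$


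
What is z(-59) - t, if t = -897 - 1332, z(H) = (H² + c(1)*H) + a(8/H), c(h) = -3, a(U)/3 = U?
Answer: 347309/59 ≈ 5886.6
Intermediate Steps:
a(U) = 3*U
z(H) = H² - 3*H + 24/H (z(H) = (H² - 3*H) + 3*(8/H) = (H² - 3*H) + 24/H = H² - 3*H + 24/H)
t = -2229
z(-59) - t = (24 + (-59)²*(-3 - 59))/(-59) - 1*(-2229) = -(24 + 3481*(-62))/59 + 2229 = -(24 - 215822)/59 + 2229 = -1/59*(-215798) + 2229 = 215798/59 + 2229 = 347309/59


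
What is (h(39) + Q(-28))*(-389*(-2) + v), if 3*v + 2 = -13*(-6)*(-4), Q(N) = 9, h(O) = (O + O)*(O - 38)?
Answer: 58580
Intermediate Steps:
h(O) = 2*O*(-38 + O) (h(O) = (2*O)*(-38 + O) = 2*O*(-38 + O))
v = -314/3 (v = -⅔ + (-13*(-6)*(-4))/3 = -⅔ + (78*(-4))/3 = -⅔ + (⅓)*(-312) = -⅔ - 104 = -314/3 ≈ -104.67)
(h(39) + Q(-28))*(-389*(-2) + v) = (2*39*(-38 + 39) + 9)*(-389*(-2) - 314/3) = (2*39*1 + 9)*(778 - 314/3) = (78 + 9)*(2020/3) = 87*(2020/3) = 58580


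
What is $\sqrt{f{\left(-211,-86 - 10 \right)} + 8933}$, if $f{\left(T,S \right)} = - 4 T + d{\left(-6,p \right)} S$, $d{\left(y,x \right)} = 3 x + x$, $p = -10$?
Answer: $3 \sqrt{1513} \approx 116.69$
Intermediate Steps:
$d{\left(y,x \right)} = 4 x$
$f{\left(T,S \right)} = - 40 S - 4 T$ ($f{\left(T,S \right)} = - 4 T + 4 \left(-10\right) S = - 4 T - 40 S = - 40 S - 4 T$)
$\sqrt{f{\left(-211,-86 - 10 \right)} + 8933} = \sqrt{\left(- 40 \left(-86 - 10\right) - -844\right) + 8933} = \sqrt{\left(- 40 \left(-86 - 10\right) + 844\right) + 8933} = \sqrt{\left(\left(-40\right) \left(-96\right) + 844\right) + 8933} = \sqrt{\left(3840 + 844\right) + 8933} = \sqrt{4684 + 8933} = \sqrt{13617} = 3 \sqrt{1513}$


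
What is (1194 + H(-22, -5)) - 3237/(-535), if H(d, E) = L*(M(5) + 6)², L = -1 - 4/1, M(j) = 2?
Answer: 470827/535 ≈ 880.05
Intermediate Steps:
L = -5 (L = -1 - 4*1 = -1 - 4 = -5)
H(d, E) = -320 (H(d, E) = -5*(2 + 6)² = -5*8² = -5*64 = -320)
(1194 + H(-22, -5)) - 3237/(-535) = (1194 - 320) - 3237/(-535) = 874 - 3237*(-1)/535 = 874 - 1*(-3237/535) = 874 + 3237/535 = 470827/535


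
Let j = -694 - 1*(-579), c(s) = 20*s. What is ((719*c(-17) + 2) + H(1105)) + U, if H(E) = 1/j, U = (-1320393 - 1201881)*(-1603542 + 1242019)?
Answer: 104863879167059/115 ≈ 9.1186e+11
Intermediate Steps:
j = -115 (j = -694 + 579 = -115)
U = 911860063302 (U = -2522274*(-361523) = 911860063302)
H(E) = -1/115 (H(E) = 1/(-115) = -1/115)
((719*c(-17) + 2) + H(1105)) + U = ((719*(20*(-17)) + 2) - 1/115) + 911860063302 = ((719*(-340) + 2) - 1/115) + 911860063302 = ((-244460 + 2) - 1/115) + 911860063302 = (-244458 - 1/115) + 911860063302 = -28112671/115 + 911860063302 = 104863879167059/115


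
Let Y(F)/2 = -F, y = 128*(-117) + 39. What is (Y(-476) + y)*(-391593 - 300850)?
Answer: 9683815355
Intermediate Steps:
y = -14937 (y = -14976 + 39 = -14937)
Y(F) = -2*F (Y(F) = 2*(-F) = -2*F)
(Y(-476) + y)*(-391593 - 300850) = (-2*(-476) - 14937)*(-391593 - 300850) = (952 - 14937)*(-692443) = -13985*(-692443) = 9683815355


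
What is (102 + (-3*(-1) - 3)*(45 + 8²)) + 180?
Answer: 282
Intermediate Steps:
(102 + (-3*(-1) - 3)*(45 + 8²)) + 180 = (102 + (3 - 3)*(45 + 64)) + 180 = (102 + 0*109) + 180 = (102 + 0) + 180 = 102 + 180 = 282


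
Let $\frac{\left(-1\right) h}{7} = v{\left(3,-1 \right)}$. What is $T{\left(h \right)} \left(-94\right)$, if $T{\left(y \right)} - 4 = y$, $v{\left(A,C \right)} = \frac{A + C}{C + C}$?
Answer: $-1034$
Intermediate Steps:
$v{\left(A,C \right)} = \frac{A + C}{2 C}$
$h = 7$ ($h = - 7 \frac{3 - 1}{2 \left(-1\right)} = - 7 \cdot \frac{1}{2} \left(-1\right) 2 = \left(-7\right) \left(-1\right) = 7$)
$T{\left(y \right)} = 4 + y$
$T{\left(h \right)} \left(-94\right) = \left(4 + 7\right) \left(-94\right) = 11 \left(-94\right) = -1034$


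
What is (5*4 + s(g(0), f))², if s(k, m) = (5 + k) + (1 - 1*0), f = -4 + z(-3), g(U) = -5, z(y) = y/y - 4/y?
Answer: 441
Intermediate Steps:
z(y) = 1 - 4/y
f = -5/3 (f = -4 + (-4 - 3)/(-3) = -4 - ⅓*(-7) = -4 + 7/3 = -5/3 ≈ -1.6667)
s(k, m) = 6 + k (s(k, m) = (5 + k) + (1 + 0) = (5 + k) + 1 = 6 + k)
(5*4 + s(g(0), f))² = (5*4 + (6 - 5))² = (20 + 1)² = 21² = 441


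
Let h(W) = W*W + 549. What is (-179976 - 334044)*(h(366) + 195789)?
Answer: -169777721880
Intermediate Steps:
h(W) = 549 + W**2 (h(W) = W**2 + 549 = 549 + W**2)
(-179976 - 334044)*(h(366) + 195789) = (-179976 - 334044)*((549 + 366**2) + 195789) = -514020*((549 + 133956) + 195789) = -514020*(134505 + 195789) = -514020*330294 = -169777721880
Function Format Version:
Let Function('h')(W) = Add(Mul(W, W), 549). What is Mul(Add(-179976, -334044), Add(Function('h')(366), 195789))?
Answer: -169777721880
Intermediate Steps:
Function('h')(W) = Add(549, Pow(W, 2)) (Function('h')(W) = Add(Pow(W, 2), 549) = Add(549, Pow(W, 2)))
Mul(Add(-179976, -334044), Add(Function('h')(366), 195789)) = Mul(Add(-179976, -334044), Add(Add(549, Pow(366, 2)), 195789)) = Mul(-514020, Add(Add(549, 133956), 195789)) = Mul(-514020, Add(134505, 195789)) = Mul(-514020, 330294) = -169777721880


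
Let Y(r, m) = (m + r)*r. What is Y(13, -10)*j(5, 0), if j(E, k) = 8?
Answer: 312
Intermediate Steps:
Y(r, m) = r*(m + r)
Y(13, -10)*j(5, 0) = (13*(-10 + 13))*8 = (13*3)*8 = 39*8 = 312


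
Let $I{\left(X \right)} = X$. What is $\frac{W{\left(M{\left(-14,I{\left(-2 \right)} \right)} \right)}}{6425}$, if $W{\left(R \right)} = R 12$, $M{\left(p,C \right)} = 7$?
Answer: $\frac{84}{6425} \approx 0.013074$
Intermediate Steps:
$W{\left(R \right)} = 12 R$
$\frac{W{\left(M{\left(-14,I{\left(-2 \right)} \right)} \right)}}{6425} = \frac{12 \cdot 7}{6425} = 84 \cdot \frac{1}{6425} = \frac{84}{6425}$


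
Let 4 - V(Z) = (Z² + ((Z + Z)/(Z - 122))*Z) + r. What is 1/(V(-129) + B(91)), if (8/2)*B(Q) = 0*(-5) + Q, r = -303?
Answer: -1004/16243367 ≈ -6.1810e-5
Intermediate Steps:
B(Q) = Q/4 (B(Q) = (0*(-5) + Q)/4 = (0 + Q)/4 = Q/4)
V(Z) = 307 - Z² - 2*Z²/(-122 + Z) (V(Z) = 4 - ((Z² + ((Z + Z)/(Z - 122))*Z) - 303) = 4 - ((Z² + ((2*Z)/(-122 + Z))*Z) - 303) = 4 - ((Z² + (2*Z/(-122 + Z))*Z) - 303) = 4 - ((Z² + 2*Z²/(-122 + Z)) - 303) = 4 - (-303 + Z² + 2*Z²/(-122 + Z)) = 4 + (303 - Z² - 2*Z²/(-122 + Z)) = 307 - Z² - 2*Z²/(-122 + Z))
1/(V(-129) + B(91)) = 1/((-37454 - 1*(-129)³ + 120*(-129)² + 307*(-129))/(-122 - 129) + (¼)*91) = 1/((-37454 - 1*(-2146689) + 120*16641 - 39603)/(-251) + 91/4) = 1/(-(-37454 + 2146689 + 1996920 - 39603)/251 + 91/4) = 1/(-1/251*4066552 + 91/4) = 1/(-4066552/251 + 91/4) = 1/(-16243367/1004) = -1004/16243367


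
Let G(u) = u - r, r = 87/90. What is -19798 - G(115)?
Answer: -597361/30 ≈ -19912.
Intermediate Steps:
r = 29/30 (r = 87*(1/90) = 29/30 ≈ 0.96667)
G(u) = -29/30 + u (G(u) = u - 1*29/30 = u - 29/30 = -29/30 + u)
-19798 - G(115) = -19798 - (-29/30 + 115) = -19798 - 1*3421/30 = -19798 - 3421/30 = -597361/30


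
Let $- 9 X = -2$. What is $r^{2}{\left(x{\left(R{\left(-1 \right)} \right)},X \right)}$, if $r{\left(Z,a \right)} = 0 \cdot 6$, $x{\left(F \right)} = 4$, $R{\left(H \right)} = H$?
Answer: $0$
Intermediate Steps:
$X = \frac{2}{9}$ ($X = \left(- \frac{1}{9}\right) \left(-2\right) = \frac{2}{9} \approx 0.22222$)
$r{\left(Z,a \right)} = 0$
$r^{2}{\left(x{\left(R{\left(-1 \right)} \right)},X \right)} = 0^{2} = 0$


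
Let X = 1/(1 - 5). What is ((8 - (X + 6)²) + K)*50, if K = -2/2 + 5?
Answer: -8425/8 ≈ -1053.1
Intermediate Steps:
X = -¼ (X = 1/(-4) = -¼ ≈ -0.25000)
K = 4 (K = -2/2 + 5 = -1*1 + 5 = -1 + 5 = 4)
((8 - (X + 6)²) + K)*50 = ((8 - (-¼ + 6)²) + 4)*50 = ((8 - (23/4)²) + 4)*50 = ((8 - 1*529/16) + 4)*50 = ((8 - 529/16) + 4)*50 = (-401/16 + 4)*50 = -337/16*50 = -8425/8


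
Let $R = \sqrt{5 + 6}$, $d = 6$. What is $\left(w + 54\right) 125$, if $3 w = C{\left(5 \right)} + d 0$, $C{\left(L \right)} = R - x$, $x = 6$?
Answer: $6500 + \frac{125 \sqrt{11}}{3} \approx 6638.2$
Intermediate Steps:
$R = \sqrt{11} \approx 3.3166$
$C{\left(L \right)} = -6 + \sqrt{11}$ ($C{\left(L \right)} = \sqrt{11} - 6 = -6 + \sqrt{11}$)
$w = -2 + \frac{\sqrt{11}}{3}$ ($w = \frac{\left(-6 + \sqrt{11}\right) + 6 \cdot 0}{3} = \frac{\left(-6 + \sqrt{11}\right) + 0}{3} = \frac{-6 + \sqrt{11}}{3} = -2 + \frac{\sqrt{11}}{3} \approx -0.89446$)
$\left(w + 54\right) 125 = \left(\left(-2 + \frac{\sqrt{11}}{3}\right) + 54\right) 125 = \left(52 + \frac{\sqrt{11}}{3}\right) 125 = 6500 + \frac{125 \sqrt{11}}{3}$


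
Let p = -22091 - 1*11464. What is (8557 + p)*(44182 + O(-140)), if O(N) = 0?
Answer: -1104461636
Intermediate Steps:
p = -33555 (p = -22091 - 11464 = -33555)
(8557 + p)*(44182 + O(-140)) = (8557 - 33555)*(44182 + 0) = -24998*44182 = -1104461636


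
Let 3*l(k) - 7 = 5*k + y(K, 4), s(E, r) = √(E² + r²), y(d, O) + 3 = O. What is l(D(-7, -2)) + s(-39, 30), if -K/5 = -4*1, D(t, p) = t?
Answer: -9 + 3*√269 ≈ 40.204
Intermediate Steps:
K = 20 (K = -(-20) = -5*(-4) = 20)
y(d, O) = -3 + O
l(k) = 8/3 + 5*k/3 (l(k) = 7/3 + (5*k + (-3 + 4))/3 = 7/3 + (5*k + 1)/3 = 7/3 + (1 + 5*k)/3 = 7/3 + (⅓ + 5*k/3) = 8/3 + 5*k/3)
l(D(-7, -2)) + s(-39, 30) = (8/3 + (5/3)*(-7)) + √((-39)² + 30²) = (8/3 - 35/3) + √(1521 + 900) = -9 + √2421 = -9 + 3*√269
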